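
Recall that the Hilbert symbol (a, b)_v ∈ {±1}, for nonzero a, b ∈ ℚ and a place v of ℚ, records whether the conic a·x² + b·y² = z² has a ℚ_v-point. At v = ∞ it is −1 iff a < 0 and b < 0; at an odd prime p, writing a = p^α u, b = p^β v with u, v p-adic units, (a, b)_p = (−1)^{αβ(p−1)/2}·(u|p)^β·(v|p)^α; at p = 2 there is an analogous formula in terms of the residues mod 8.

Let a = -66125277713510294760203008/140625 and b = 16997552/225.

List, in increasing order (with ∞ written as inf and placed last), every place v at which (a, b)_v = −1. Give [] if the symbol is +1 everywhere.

[11, 13, 19, 29]

Mod squares: a ≡ -4147, b ≡ 1062347. Check v ∈ {∞, 2, 3, 5, 11, 13, 17, 19, 23, 29}.
v=5: a=5^-6·(≡3), b=5^-2·(≡3) mod 5; (3|5)=-1, (3|5)=-1; (−1)^{-6·-2·2}·(-1)^-2·(-1)^-6 = +1.
v=19: a=19^4·(≡15), b=19^1·(≡15) mod 19; (15|19)=-1, (15|19)=-1; (−1)^{4·1·9}·(-1)^1·(-1)^4 = -1.
v=23: a=23^4·(≡9), b=23^1·(≡7) mod 23; (9|23)=+1, (7|23)=-1; (−1)^{4·1·11}·(+1)^1·(-1)^4 = +1.
v=13: a=13^3·(≡5), b=13^1·(≡4) mod 13; (5|13)=-1, (4|13)=+1; (−1)^{3·1·6}·(-1)^1·(+1)^3 = -1.
v=29: a=29^1·(≡14), b=29^0·(≡27) mod 29; (14|29)=-1, (27|29)=-1; (−1)^{1·0·14}·(-1)^0·(-1)^1 = -1.
v=3: a=3^-2·(≡2), b=3^-2·(≡2) mod 3; (2|3)=-1, (2|3)=-1; (−1)^{-2·-2·1}·(-1)^-2·(-1)^-2 = +1.
v=17: a=17^4·(≡8), b=17^1·(≡13) mod 17; (8|17)=+1, (13|17)=+1; (−1)^{4·1·8}·(+1)^1·(+1)^4 = +1.
v=2: v_2(a)=8, v_2(b)=4; units ≡ 5, 3 (mod 8); ε·ε+αω+βω = 0·1+8·1+4·1 ≡ 0  ⇒  (a,b)_2 = +1.
v=∞: -4147 < 0 and 1062347 > 0  ⇒  (a,b)_∞ = +1.
v=11: a=11^3·(≡2), b=11^1·(≡8) mod 11; (2|11)=-1, (8|11)=-1; (−1)^{3·1·5}·(-1)^1·(-1)^3 = -1.
Ram(-4147, 1062347) = {11, 13, 19, 29}; no ℚ_11-point on the conic.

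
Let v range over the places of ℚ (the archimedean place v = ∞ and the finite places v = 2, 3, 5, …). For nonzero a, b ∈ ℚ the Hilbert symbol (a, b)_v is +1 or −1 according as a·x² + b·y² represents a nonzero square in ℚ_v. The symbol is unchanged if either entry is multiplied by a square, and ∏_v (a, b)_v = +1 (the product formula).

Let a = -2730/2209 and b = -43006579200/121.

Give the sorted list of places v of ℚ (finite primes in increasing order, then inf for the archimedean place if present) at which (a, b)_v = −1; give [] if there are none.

[5, 7, 13, inf]

Mod squares: a ≡ -2730, b ≡ -2. Check v ∈ {∞, 2, 3, 5, 7, 11, 13, 47}.
v=2: v_2(a)=1, v_2(b)=9; units ≡ 3, 7 (mod 8); ε·ε+αω+βω = 1·1+1·0+9·1 ≡ 0  ⇒  (a,b)_2 = +1.
v=3: a=3^1·(≡2), b=3^2·(≡1) mod 3; (2|3)=-1, (1|3)=+1; (−1)^{1·2·1}·(-1)^2·(+1)^1 = +1.
v=47: a=47^-2·(≡43), b=47^2·(≡23) mod 47; (43|47)=-1, (23|47)=-1; (−1)^{-2·2·23}·(-1)^2·(-1)^-2 = +1.
v=11: a=11^0·(≡1), b=11^-2·(≡9) mod 11; (1|11)=+1, (9|11)=+1; (−1)^{0·-2·5}·(+1)^-2·(+1)^0 = +1.
v=13: a=13^1·(≡2), b=13^2·(≡5) mod 13; (2|13)=-1, (5|13)=-1; (−1)^{1·2·6}·(-1)^2·(-1)^1 = -1.
v=∞: -2730 < 0 and -2 < 0  ⇒  (a,b)_∞ = -1.
v=5: a=5^1·(≡1), b=5^2·(≡2) mod 5; (1|5)=+1, (2|5)=-1; (−1)^{1·2·2}·(+1)^2·(-1)^1 = -1.
v=7: a=7^1·(≡4), b=7^0·(≡5) mod 7; (4|7)=+1, (5|7)=-1; (−1)^{1·0·3}·(+1)^0·(-1)^1 = -1.
|Ram(-2730, -2)| = 4, even; anisotropic at {5, 7, 13, ∞}.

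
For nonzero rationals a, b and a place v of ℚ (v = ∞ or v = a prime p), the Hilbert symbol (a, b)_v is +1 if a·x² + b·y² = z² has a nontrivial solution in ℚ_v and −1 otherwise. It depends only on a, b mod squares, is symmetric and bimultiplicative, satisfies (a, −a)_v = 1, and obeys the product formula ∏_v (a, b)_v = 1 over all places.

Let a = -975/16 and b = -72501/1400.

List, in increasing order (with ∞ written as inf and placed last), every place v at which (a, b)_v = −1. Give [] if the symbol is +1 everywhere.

[3, 7, 13, inf]

Mod squares: a ≡ -39, b ≡ -6006. Check v ∈ {∞, 2, 3, 5, 7, 11, 13}.
v=5: a=5^2·(≡1), b=5^-2·(≡4) mod 5; (1|5)=+1, (4|5)=+1; (−1)^{2·-2·2}·(+1)^-2·(+1)^2 = +1.
v=11: a=11^0·(≡3), b=11^1·(≡3) mod 11; (3|11)=+1, (3|11)=+1; (−1)^{0·1·5}·(+1)^1·(+1)^0 = +1.
v=13: a=13^1·(≡1), b=13^3·(≡5) mod 13; (1|13)=+1, (5|13)=-1; (−1)^{1·3·6}·(+1)^3·(-1)^1 = -1.
v=2: v_2(a)=-4, v_2(b)=-3; units ≡ 1, 5 (mod 8); ε·ε+αω+βω = 0·0+-4·1+-3·0 ≡ 0  ⇒  (a,b)_2 = +1.
v=7: a=7^0·(≡6), b=7^-1·(≡3) mod 7; (6|7)=-1, (3|7)=-1; (−1)^{0·-1·3}·(-1)^-1·(-1)^0 = -1.
v=∞: -39 < 0 and -6006 < 0  ⇒  (a,b)_∞ = -1.
v=3: a=3^1·(≡2), b=3^1·(≡2) mod 3; (2|3)=-1, (2|3)=-1; (−1)^{1·1·1}·(-1)^1·(-1)^1 = -1.
Ram(-39, -6006) = {3, 7, 13, ∞}; no ℚ_3-point on the conic.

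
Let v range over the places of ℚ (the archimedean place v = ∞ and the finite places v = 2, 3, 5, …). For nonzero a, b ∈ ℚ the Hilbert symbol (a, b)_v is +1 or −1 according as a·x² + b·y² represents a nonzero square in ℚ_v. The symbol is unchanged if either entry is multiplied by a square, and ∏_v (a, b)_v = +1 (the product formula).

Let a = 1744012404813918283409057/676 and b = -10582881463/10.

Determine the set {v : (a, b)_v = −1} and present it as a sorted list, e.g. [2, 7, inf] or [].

(a, b) ≡ (168113, -692230) mod (ℚ^×)²; places V = {2, 5, 7, 11, 13, 17, 23, 29, 31, ∞}.
(a,b)_17: α=5, u≡12; β=2, v≡7 (mod 17); (12|17)=-1, (7|17)=-1; sign (−1)^0·-1^2·-1^5 = -1.
(a,b)_23: α=2, u≡2; β=2, v≡16 (mod 23); (2|23)=+1, (16|23)=+1; sign (−1)^0·+1^2·+1^2 = +1.
(a,b)_7: α=4, u≡2; β=1, v≡3 (mod 7); (2|7)=+1, (3|7)=-1; sign (−1)^0·+1^1·-1^4 = +1.
(a,b)_13: α=-2, u≡1; β=0, v≡8 (mod 13); (1|13)=+1, (8|13)=-1; sign (−1)^0·+1^0·-1^-2 = +1.
(a,b)_5: α=0, u≡2; β=-1, v≡1 (mod 5); (2|5)=-1, (1|5)=+1; sign (−1)^0·-1^-1·+1^0 = -1.
(a,b)_11: α=3, u≡3; β=1, v≡3 (mod 11); (3|11)=+1, (3|11)=+1; sign (−1)^1·+1^1·+1^3 = -1.
(a,b)_∞: sgn(168113)=+, sgn(-692230)=−, so +1.
(a,b)_31: α=3, u≡22; β=1, v≡29 (mod 31); (22|31)=-1, (29|31)=-1; sign (−1)^1·-1^1·-1^3 = -1.
(a,b)_2: α=-2, β=-1; u≡1, v≡5 (mod 8); ε(u)ε(v)=0·0, αω(v)=-2·1, βω(u)=-1·0; sum ≡ 0  ⇒  +1.
(a,b)_29: α=3, u≡19; β=1, v≡15 (mod 29); (19|29)=-1, (15|29)=-1; sign (−1)^0·-1^1·-1^3 = +1.
|Ram(168113, -692230)| = 4, even; anisotropic at {5, 11, 17, 31}.

[5, 11, 17, 31]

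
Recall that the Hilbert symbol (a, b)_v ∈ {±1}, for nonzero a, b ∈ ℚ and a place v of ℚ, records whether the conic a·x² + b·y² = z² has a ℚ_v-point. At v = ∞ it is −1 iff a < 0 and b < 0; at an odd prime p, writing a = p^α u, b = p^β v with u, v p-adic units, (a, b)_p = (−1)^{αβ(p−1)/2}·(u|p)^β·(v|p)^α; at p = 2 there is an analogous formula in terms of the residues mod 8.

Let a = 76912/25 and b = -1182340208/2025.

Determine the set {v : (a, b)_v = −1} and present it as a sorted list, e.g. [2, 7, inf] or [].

[7, 11, 19, 23]

(a, b) ≡ (4807, -1508087) mod (ℚ^×)²; places V = {2, 3, 5, 7, 11, 17, 19, 23, 29, ∞}.
(a,b)_23: α=1, u≡16; β=1, v≡8 (mod 23); (16|23)=+1, (8|23)=+1; sign (−1)^1·+1^1·+1^1 = -1.
(a,b)_7: α=0, u≡6; β=3, v≡5 (mod 7); (6|7)=-1, (5|7)=-1; sign (−1)^0·-1^3·-1^0 = -1.
(a,b)_11: α=1, u≡6; β=0, v≡6 (mod 11); (6|11)=-1, (6|11)=-1; sign (−1)^0·-1^0·-1^1 = -1.
(a,b)_17: α=0, u≡9; β=1, v≡12 (mod 17); (9|17)=+1, (12|17)=-1; sign (−1)^0·+1^1·-1^0 = +1.
(a,b)_∞: sgn(4807)=+, sgn(-1508087)=−, so +1.
(a,b)_2: α=4, β=4; u≡7, v≡1 (mod 8); ε(u)ε(v)=1·0, αω(v)=4·0, βω(u)=4·0; sum ≡ 0  ⇒  +1.
(a,b)_3: α=0, u≡1; β=-4, v≡1 (mod 3); (1|3)=+1, (1|3)=+1; sign (−1)^0·+1^-4·+1^0 = +1.
(a,b)_19: α=1, u≡16; β=1, v≡11 (mod 19); (16|19)=+1, (11|19)=+1; sign (−1)^1·+1^1·+1^1 = -1.
(a,b)_5: α=-2, u≡2; β=-2, v≡2 (mod 5); (2|5)=-1, (2|5)=-1; sign (−1)^0·-1^-2·-1^-2 = +1.
(a,b)_29: α=0, u≡28; β=1, v≡7 (mod 29); (28|29)=+1, (7|29)=+1; sign (−1)^0·+1^1·+1^0 = +1.
(4807, -1508087 / ℚ) ramifies at {7, 11, 19, 23}: a division algebra.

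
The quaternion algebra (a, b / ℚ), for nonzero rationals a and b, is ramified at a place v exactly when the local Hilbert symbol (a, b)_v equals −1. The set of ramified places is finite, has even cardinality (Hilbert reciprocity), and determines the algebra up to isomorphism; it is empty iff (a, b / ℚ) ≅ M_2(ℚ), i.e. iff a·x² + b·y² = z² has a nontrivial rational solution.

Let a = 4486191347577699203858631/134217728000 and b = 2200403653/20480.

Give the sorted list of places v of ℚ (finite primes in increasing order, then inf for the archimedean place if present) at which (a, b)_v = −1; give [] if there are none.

Mod squares: a ≡ 6355, b ≡ 4582265. Check v ∈ {∞, 2, 3, 5, 7, 17, 31, 37, 41, 47}.
v=17: a=17^2·(≡7), b=17^1·(≡12) mod 17; (7|17)=-1, (12|17)=-1; (−1)^{2·1·8}·(-1)^1·(-1)^2 = -1.
v=∞: 6355 > 0 and 4582265 > 0  ⇒  (a,b)_∞ = +1.
v=2: v_2(a)=-30, v_2(b)=-12; units ≡ 3, 1 (mod 8); ε·ε+αω+βω = 1·0+-30·0+-12·1 ≡ 0  ⇒  (a,b)_2 = +1.
v=3: a=3^6·(≡1), b=3^0·(≡2) mod 3; (1|3)=+1, (2|3)=-1; (−1)^{6·0·1}·(+1)^0·(-1)^6 = +1.
v=41: a=41^1·(≡4), b=41^0·(≡23) mod 41; (4|41)=+1, (23|41)=+1; (−1)^{1·0·20}·(+1)^0·(+1)^1 = +1.
v=47: a=47^2·(≡10), b=47^1·(≡2) mod 47; (10|47)=-1, (2|47)=+1; (−1)^{2·1·23}·(-1)^1·(+1)^2 = -1.
v=7: a=7^8·(≡3), b=7^4·(≡4) mod 7; (3|7)=-1, (4|7)=+1; (−1)^{8·4·3}·(-1)^4·(+1)^8 = +1.
v=37: a=37^2·(≡34), b=37^1·(≡20) mod 37; (34|37)=+1, (20|37)=-1; (−1)^{2·1·18}·(+1)^1·(-1)^2 = +1.
v=5: a=5^-3·(≡4), b=5^-1·(≡3) mod 5; (4|5)=+1, (3|5)=-1; (−1)^{-3·-1·2}·(+1)^-1·(-1)^-3 = -1.
v=31: a=31^3·(≡5), b=31^1·(≡14) mod 31; (5|31)=+1, (14|31)=+1; (−1)^{3·1·15}·(+1)^1·(+1)^3 = -1.
|Ram(6355, 4582265)| = 4, even; anisotropic at {5, 17, 31, 47}.

[5, 17, 31, 47]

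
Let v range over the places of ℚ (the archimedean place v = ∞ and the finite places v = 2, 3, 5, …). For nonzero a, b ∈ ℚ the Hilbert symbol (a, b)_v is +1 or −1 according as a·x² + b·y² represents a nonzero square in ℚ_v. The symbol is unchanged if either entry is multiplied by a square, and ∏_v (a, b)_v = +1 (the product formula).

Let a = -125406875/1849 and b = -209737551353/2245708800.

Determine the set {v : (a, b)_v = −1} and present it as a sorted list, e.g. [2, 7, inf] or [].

[17, 29, 37, inf]

(a, b) ≡ (-200651, -3219) mod (ℚ^×)²; places V = {2, 3, 5, 11, 17, 19, 29, 31, 37, 41, 43, ∞}.
(a,b)_∞: sgn(-200651)=−, sgn(-3219)=−, so -1.
(a,b)_41: α=0, u≡28; β=2, v≡25 (mod 41); (28|41)=-1, (25|41)=+1; sign (−1)^0·-1^2·+1^0 = +1.
(a,b)_2: α=0, β=-10; u≡5, v≡5 (mod 8); ε(u)ε(v)=0·0, αω(v)=0·1, βω(u)=-10·1; sum ≡ 0  ⇒  +1.
(a,b)_3: α=0, u≡1; β=-5, v≡1 (mod 3); (1|3)=+1, (1|3)=+1; sign (−1)^0·+1^-5·+1^0 = +1.
(a,b)_11: α=1, u≡6; β=2, v≡3 (mod 11); (6|11)=-1, (3|11)=+1; sign (−1)^0·-1^2·+1^1 = +1.
(a,b)_43: α=-2, u≡2; β=0, v≡36 (mod 43); (2|43)=-1, (36|43)=+1; sign (−1)^0·-1^0·+1^-2 = +1.
(a,b)_19: α=0, u≡10; β=-2, v≡9 (mod 19); (10|19)=-1, (9|19)=+1; sign (−1)^0·-1^-2·+1^0 = +1.
(a,b)_37: α=1, u≡27; β=1, v≡31 (mod 37); (27|37)=+1, (31|37)=-1; sign (−1)^0·+1^1·-1^1 = -1.
(a,b)_17: α=1, u≡12; β=0, v≡5 (mod 17); (12|17)=-1, (5|17)=-1; sign (−1)^0·-1^0·-1^1 = -1.
(a,b)_31: α=0, u≡3; β=2, v≡25 (mod 31); (3|31)=-1, (25|31)=+1; sign (−1)^0·-1^2·+1^0 = +1.
(a,b)_5: α=4, u≡1; β=-2, v≡1 (mod 5); (1|5)=+1, (1|5)=+1; sign (−1)^0·+1^-2·+1^4 = +1.
(a,b)_29: α=1, u≡14; β=1, v≡28 (mod 29); (14|29)=-1, (28|29)=+1; sign (−1)^0·-1^1·+1^1 = -1.
(-200651, -3219 / ℚ) ramifies at {17, 29, 37, ∞}: a division algebra.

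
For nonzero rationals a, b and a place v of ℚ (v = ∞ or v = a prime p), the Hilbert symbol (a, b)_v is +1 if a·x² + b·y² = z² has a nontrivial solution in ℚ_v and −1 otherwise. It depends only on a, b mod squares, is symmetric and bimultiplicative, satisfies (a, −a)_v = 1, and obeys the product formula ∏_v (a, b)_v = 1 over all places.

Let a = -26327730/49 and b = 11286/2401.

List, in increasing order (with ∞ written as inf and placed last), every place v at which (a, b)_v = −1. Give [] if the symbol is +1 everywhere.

Mod squares: a ≡ -72930, b ≡ 1254. Check v ∈ {∞, 2, 3, 5, 7, 11, 13, 17, 19}.
v=13: a=13^1·(≡6), b=13^0·(≡6) mod 13; (6|13)=-1, (6|13)=-1; (−1)^{1·0·6}·(-1)^0·(-1)^1 = -1.
v=7: a=7^-2·(≡5), b=7^-4·(≡2) mod 7; (5|7)=-1, (2|7)=+1; (−1)^{-2·-4·3}·(-1)^-4·(+1)^-2 = +1.
v=∞: -72930 < 0 and 1254 > 0  ⇒  (a,b)_∞ = +1.
v=19: a=19^2·(≡1), b=19^1·(≡17) mod 19; (1|19)=+1, (17|19)=+1; (−1)^{2·1·9}·(+1)^1·(+1)^2 = +1.
v=5: a=5^1·(≡1), b=5^0·(≡1) mod 5; (1|5)=+1, (1|5)=+1; (−1)^{1·0·2}·(+1)^0·(+1)^1 = +1.
v=2: v_2(a)=1, v_2(b)=1; units ≡ 7, 3 (mod 8); ε·ε+αω+βω = 1·1+1·1+1·0 ≡ 0  ⇒  (a,b)_2 = +1.
v=11: a=11^1·(≡1), b=11^1·(≡1) mod 11; (1|11)=+1, (1|11)=+1; (−1)^{1·1·5}·(+1)^1·(+1)^1 = -1.
v=17: a=17^1·(≡12), b=17^0·(≡8) mod 17; (12|17)=-1, (8|17)=+1; (−1)^{1·0·8}·(-1)^0·(+1)^1 = +1.
v=3: a=3^1·(≡2), b=3^3·(≡1) mod 3; (2|3)=-1, (1|3)=+1; (−1)^{1·3·1}·(-1)^3·(+1)^1 = +1.
(-72930, 1254 / ℚ) ramifies at {11, 13}: a division algebra.

[11, 13]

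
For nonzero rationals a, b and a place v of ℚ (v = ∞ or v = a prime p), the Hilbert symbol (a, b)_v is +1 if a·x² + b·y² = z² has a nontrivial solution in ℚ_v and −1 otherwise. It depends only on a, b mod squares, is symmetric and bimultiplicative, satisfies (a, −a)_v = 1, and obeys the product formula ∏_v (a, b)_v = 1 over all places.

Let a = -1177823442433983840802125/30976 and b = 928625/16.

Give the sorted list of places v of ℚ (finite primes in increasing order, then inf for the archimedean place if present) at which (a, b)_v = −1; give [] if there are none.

[5, 7, 17, 23]

Mod squares: a ≡ -233753485, b ≡ 37145. Check v ∈ {∞, 2, 3, 5, 7, 11, 13, 17, 19, 23, 29, 31}.
v=5: a=5^3·(≡3), b=5^3·(≡4) mod 5; (3|5)=-1, (4|5)=+1; (−1)^{3·3·2}·(-1)^3·(+1)^3 = -1.
v=13: a=13^2·(≡12), b=13^0·(≡3) mod 13; (12|13)=+1, (3|13)=+1; (−1)^{2·0·6}·(+1)^0·(+1)^2 = +1.
v=29: a=29^1·(≡15), b=29^0·(≡1) mod 29; (15|29)=-1, (1|29)=+1; (−1)^{1·0·14}·(-1)^0·(+1)^1 = +1.
v=23: a=23^3·(≡20), b=23^1·(≡15) mod 23; (20|23)=-1, (15|23)=-1; (−1)^{3·1·11}·(-1)^1·(-1)^3 = -1.
v=31: a=31^1·(≡19), b=31^0·(≡9) mod 31; (19|31)=+1, (9|31)=+1; (−1)^{1·0·15}·(+1)^0·(+1)^1 = +1.
v=11: a=11^-2·(≡2), b=11^0·(≡1) mod 11; (2|11)=-1, (1|11)=+1; (−1)^{-2·0·5}·(-1)^0·(+1)^-2 = +1.
v=7: a=7^5·(≡6), b=7^0·(≡6) mod 7; (6|7)=-1, (6|7)=-1; (−1)^{5·0·3}·(-1)^0·(-1)^5 = -1.
v=19: a=19^3·(≡12), b=19^1·(≡4) mod 19; (12|19)=-1, (4|19)=+1; (−1)^{3·1·9}·(-1)^1·(+1)^3 = +1.
v=17: a=17^3·(≡11), b=17^1·(≡13) mod 17; (11|17)=-1, (13|17)=+1; (−1)^{3·1·8}·(-1)^1·(+1)^3 = -1.
v=3: a=3^2·(≡2), b=3^0·(≡2) mod 3; (2|3)=-1, (2|3)=-1; (−1)^{2·0·1}·(-1)^0·(-1)^2 = +1.
v=∞: -233753485 < 0 and 37145 > 0  ⇒  (a,b)_∞ = +1.
v=2: v_2(a)=-8, v_2(b)=-4; units ≡ 3, 1 (mod 8); ε·ε+αω+βω = 1·0+-8·0+-4·1 ≡ 0  ⇒  (a,b)_2 = +1.
(-233753485, 37145 / ℚ) ramifies at {5, 7, 17, 23}: a division algebra.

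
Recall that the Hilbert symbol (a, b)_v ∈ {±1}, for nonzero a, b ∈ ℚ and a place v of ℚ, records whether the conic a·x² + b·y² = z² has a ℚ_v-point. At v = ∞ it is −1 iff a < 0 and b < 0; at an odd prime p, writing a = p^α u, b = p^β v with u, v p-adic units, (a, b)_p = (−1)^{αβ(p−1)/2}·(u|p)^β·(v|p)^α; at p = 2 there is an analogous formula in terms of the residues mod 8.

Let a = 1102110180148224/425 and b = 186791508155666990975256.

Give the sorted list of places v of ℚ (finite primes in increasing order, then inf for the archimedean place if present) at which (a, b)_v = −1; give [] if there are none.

Mod squares: a ≡ 4569617, b ≡ 1334. Check v ∈ {∞, 2, 3, 5, 11, 13, 17, 23, 29, 31}.
v=23: a=23^3·(≡17), b=23^5·(≡9) mod 23; (17|23)=-1, (9|23)=+1; (−1)^{3·5·11}·(-1)^5·(+1)^3 = +1.
v=31: a=31^1·(≡10), b=31^2·(≡14) mod 31; (10|31)=+1, (14|31)=+1; (−1)^{1·2·15}·(+1)^2·(+1)^1 = +1.
v=13: a=13^1·(≡2), b=13^2·(≡6) mod 13; (2|13)=-1, (6|13)=-1; (−1)^{1·2·6}·(-1)^2·(-1)^1 = -1.
v=29: a=29^3·(≡6), b=29^5·(≡3) mod 29; (6|29)=+1, (3|29)=-1; (−1)^{3·5·14}·(+1)^5·(-1)^3 = -1.
v=5: a=5^-2·(≡2), b=5^0·(≡1) mod 5; (2|5)=-1, (1|5)=+1; (−1)^{-2·0·2}·(-1)^0·(+1)^-2 = +1.
v=17: a=17^-1·(≡5), b=17^0·(≡1) mod 17; (5|17)=-1, (1|17)=+1; (−1)^{-1·0·8}·(-1)^0·(+1)^-1 = +1.
v=2: v_2(a)=10, v_2(b)=3; units ≡ 1, 3 (mod 8); ε·ε+αω+βω = 0·1+10·1+3·0 ≡ 0  ⇒  (a,b)_2 = +1.
v=∞: 4569617 > 0 and 1334 > 0  ⇒  (a,b)_∞ = +1.
v=3: a=3^2·(≡2), b=3^2·(≡2) mod 3; (2|3)=-1, (2|3)=-1; (−1)^{2·2·1}·(-1)^2·(-1)^2 = +1.
v=11: a=11^0·(≡7), b=11^2·(≡3) mod 11; (7|11)=-1, (3|11)=+1; (−1)^{0·2·5}·(-1)^2·(+1)^0 = +1.
(4569617, 1334 / ℚ) ramifies at {13, 29}: a division algebra.

[13, 29]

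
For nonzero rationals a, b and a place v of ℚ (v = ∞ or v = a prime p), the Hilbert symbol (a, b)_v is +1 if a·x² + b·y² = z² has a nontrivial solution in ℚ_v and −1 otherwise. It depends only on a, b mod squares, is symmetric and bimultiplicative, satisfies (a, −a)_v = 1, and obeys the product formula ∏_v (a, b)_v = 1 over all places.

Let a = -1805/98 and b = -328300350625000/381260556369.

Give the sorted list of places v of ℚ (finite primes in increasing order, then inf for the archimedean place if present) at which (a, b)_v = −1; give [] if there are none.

(a, b) ≡ (-10, -10) mod (ℚ^×)²; places V = {2, 3, 5, 7, 11, 13, 19, 41, 43, ∞}.
(a,b)_5: α=1, u≡3; β=7, v≡3 (mod 5); (3|5)=-1, (3|5)=-1; sign (−1)^0·-1^7·-1^1 = +1.
(a,b)_11: α=0, u≡1; β=-4, v≡5 (mod 11); (1|11)=+1, (5|11)=+1; sign (−1)^0·+1^-4·+1^0 = +1.
(a,b)_2: α=-1, β=3; u≡3, v≡3 (mod 8); ε(u)ε(v)=1·1, αω(v)=-1·1, βω(u)=3·1; sum ≡ 1  ⇒  -1.
(a,b)_13: α=0, u≡4; β=2, v≡3 (mod 13); (4|13)=+1, (3|13)=+1; sign (−1)^0·+1^2·+1^0 = +1.
(a,b)_41: α=0, u≡23; β=2, v≡18 (mod 41); (23|41)=+1, (18|41)=+1; sign (−1)^0·+1^2·+1^0 = +1.
(a,b)_3: α=0, u≡2; β=-12, v≡2 (mod 3); (2|3)=-1, (2|3)=-1; sign (−1)^0·-1^-12·-1^0 = +1.
(a,b)_19: α=2, u≡11; β=0, v≡11 (mod 19); (11|19)=+1, (11|19)=+1; sign (−1)^0·+1^0·+1^2 = +1.
(a,b)_∞: sgn(-10)=−, sgn(-10)=−, so -1.
(a,b)_43: α=0, u≡18; β=2, v≡5 (mod 43); (18|43)=-1, (5|43)=-1; sign (−1)^0·-1^2·-1^0 = +1.
(a,b)_7: α=-2, u≡4; β=-2, v≡4 (mod 7); (4|7)=+1, (4|7)=+1; sign (−1)^0·+1^-2·+1^-2 = +1.
|Ram(-10, -10)| = 2, even; anisotropic at {2, ∞}.

[2, inf]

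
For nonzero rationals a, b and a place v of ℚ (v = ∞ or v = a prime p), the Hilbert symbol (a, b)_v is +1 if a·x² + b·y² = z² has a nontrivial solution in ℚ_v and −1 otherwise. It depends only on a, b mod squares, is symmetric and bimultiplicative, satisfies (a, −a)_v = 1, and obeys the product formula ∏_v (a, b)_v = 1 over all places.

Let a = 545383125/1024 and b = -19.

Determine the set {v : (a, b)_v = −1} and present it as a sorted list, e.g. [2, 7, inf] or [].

(a, b) ≡ (133, -19) mod (ℚ^×)²; places V = {2, 3, 5, 7, 19, ∞}.
(a,b)_∞: sgn(133)=+, sgn(-19)=−, so +1.
(a,b)_19: α=1, u≡4; β=1, v≡18 (mod 19); (4|19)=+1, (18|19)=-1; sign (−1)^1·+1^1·-1^1 = +1.
(a,b)_3: α=8, u≡1; β=0, v≡2 (mod 3); (1|3)=+1, (2|3)=-1; sign (−1)^0·+1^0·-1^8 = +1.
(a,b)_2: α=-10, β=0; u≡5, v≡5 (mod 8); ε(u)ε(v)=0·0, αω(v)=-10·1, βω(u)=0·1; sum ≡ 0  ⇒  +1.
(a,b)_7: α=1, u≡3; β=0, v≡2 (mod 7); (3|7)=-1, (2|7)=+1; sign (−1)^0·-1^0·+1^1 = +1.
(a,b)_5: α=4, u≡2; β=0, v≡1 (mod 5); (2|5)=-1, (1|5)=+1; sign (−1)^0·-1^0·+1^4 = +1.
Every local symbol is +1, so the conic 133·x² + -19·y² = z² has ℚ_v-points for all v and hence a ℚ-point; (a, b / ℚ) ≅ M_2(ℚ).

[]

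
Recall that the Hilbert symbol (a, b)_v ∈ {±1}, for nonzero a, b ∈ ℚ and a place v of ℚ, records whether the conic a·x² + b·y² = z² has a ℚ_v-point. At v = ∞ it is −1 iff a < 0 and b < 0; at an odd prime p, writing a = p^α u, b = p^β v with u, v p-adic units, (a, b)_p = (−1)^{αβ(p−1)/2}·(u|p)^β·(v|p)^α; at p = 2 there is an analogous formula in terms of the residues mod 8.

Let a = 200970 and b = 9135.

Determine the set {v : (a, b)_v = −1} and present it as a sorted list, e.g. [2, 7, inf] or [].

Mod squares: a ≡ 22330, b ≡ 1015. Check v ∈ {∞, 2, 3, 5, 7, 11, 29}.
v=7: a=7^1·(≡3), b=7^1·(≡3) mod 7; (3|7)=-1, (3|7)=-1; (−1)^{1·1·3}·(-1)^1·(-1)^1 = -1.
v=29: a=29^1·(≡28), b=29^1·(≡25) mod 29; (28|29)=+1, (25|29)=+1; (−1)^{1·1·14}·(+1)^1·(+1)^1 = +1.
v=∞: 22330 > 0 and 1015 > 0  ⇒  (a,b)_∞ = +1.
v=2: v_2(a)=1, v_2(b)=0; units ≡ 5, 7 (mod 8); ε·ε+αω+βω = 0·1+1·0+0·1 ≡ 0  ⇒  (a,b)_2 = +1.
v=11: a=11^1·(≡10), b=11^0·(≡5) mod 11; (10|11)=-1, (5|11)=+1; (−1)^{1·0·5}·(-1)^0·(+1)^1 = +1.
v=3: a=3^2·(≡1), b=3^2·(≡1) mod 3; (1|3)=+1, (1|3)=+1; (−1)^{2·2·1}·(+1)^2·(+1)^2 = +1.
v=5: a=5^1·(≡4), b=5^1·(≡2) mod 5; (4|5)=+1, (2|5)=-1; (−1)^{1·1·2}·(+1)^1·(-1)^1 = -1.
|Ram(22330, 1015)| = 2, even; anisotropic at {5, 7}.

[5, 7]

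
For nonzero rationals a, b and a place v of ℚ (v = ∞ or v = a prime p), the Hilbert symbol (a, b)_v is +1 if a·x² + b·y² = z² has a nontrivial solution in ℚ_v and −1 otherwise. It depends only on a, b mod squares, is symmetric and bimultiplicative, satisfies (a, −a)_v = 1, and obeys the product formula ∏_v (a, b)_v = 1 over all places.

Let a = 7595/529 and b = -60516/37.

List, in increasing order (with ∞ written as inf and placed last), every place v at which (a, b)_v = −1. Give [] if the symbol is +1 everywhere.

[2, 5]

(a, b) ≡ (155, -37) mod (ℚ^×)²; places V = {2, 3, 5, 7, 23, 31, 37, 41, ∞}.
(a,b)_7: α=2, u≡2; β=0, v≡3 (mod 7); (2|7)=+1, (3|7)=-1; sign (−1)^0·+1^0·-1^2 = +1.
(a,b)_41: α=0, u≡18; β=2, v≡9 (mod 41); (18|41)=+1, (9|41)=+1; sign (−1)^0·+1^2·+1^0 = +1.
(a,b)_3: α=0, u≡2; β=2, v≡2 (mod 3); (2|3)=-1, (2|3)=-1; sign (−1)^0·-1^2·-1^0 = +1.
(a,b)_∞: sgn(155)=+, sgn(-37)=−, so +1.
(a,b)_37: α=0, u≡11; β=-1, v≡16 (mod 37); (11|37)=+1, (16|37)=+1; sign (−1)^0·+1^-1·+1^0 = +1.
(a,b)_23: α=-2, u≡5; β=0, v≡8 (mod 23); (5|23)=-1, (8|23)=+1; sign (−1)^0·-1^0·+1^-2 = +1.
(a,b)_5: α=1, u≡1; β=0, v≡2 (mod 5); (1|5)=+1, (2|5)=-1; sign (−1)^0·+1^0·-1^1 = -1.
(a,b)_31: α=1, u≡14; β=0, v≡20 (mod 31); (14|31)=+1, (20|31)=+1; sign (−1)^0·+1^0·+1^1 = +1.
(a,b)_2: α=0, β=2; u≡3, v≡3 (mod 8); ε(u)ε(v)=1·1, αω(v)=0·1, βω(u)=2·1; sum ≡ 1  ⇒  -1.
Ram(155, -37) = {2, 5}; no ℚ_2-point on the conic.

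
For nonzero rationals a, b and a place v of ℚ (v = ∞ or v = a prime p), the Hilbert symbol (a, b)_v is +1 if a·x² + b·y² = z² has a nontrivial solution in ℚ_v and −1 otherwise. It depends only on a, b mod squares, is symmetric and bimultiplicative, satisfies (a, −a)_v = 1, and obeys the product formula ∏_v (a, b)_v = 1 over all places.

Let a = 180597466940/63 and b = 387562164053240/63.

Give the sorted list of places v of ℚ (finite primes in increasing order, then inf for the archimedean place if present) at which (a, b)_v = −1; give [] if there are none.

(a, b) ≡ (274505, 589087730) mod (ℚ^×)²; places V = {2, 3, 5, 7, 11, 23, 29, 31, 37, ∞}.
(a,b)_∞: sgn(274505)=+, sgn(589087730)=+, so +1.
(a,b)_29: α=2, u≡22; β=3, v≡4 (mod 29); (22|29)=+1, (4|29)=+1; sign (−1)^0·+1^3·+1^2 = +1.
(a,b)_5: α=1, u≡1; β=1, v≡1 (mod 5); (1|5)=+1, (1|5)=+1; sign (−1)^0·+1^1·+1^1 = +1.
(a,b)_37: α=2, u≡2; β=3, v≡5 (mod 37); (2|37)=-1, (5|37)=-1; sign (−1)^0·-1^3·-1^2 = -1.
(a,b)_3: α=-2, u≡2; β=-2, v≡2 (mod 3); (2|3)=-1, (2|3)=-1; sign (−1)^0·-1^-2·-1^-2 = +1.
(a,b)_2: α=2, β=3; u≡1, v≡1 (mod 8); ε(u)ε(v)=0·0, αω(v)=2·0, βω(u)=3·0; sum ≡ 0  ⇒  +1.
(a,b)_7: α=-1, u≡1; β=-1, v≡4 (mod 7); (1|7)=+1, (4|7)=+1; sign (−1)^1·+1^-1·+1^-1 = -1.
(a,b)_23: α=1, u≡10; β=1, v≡1 (mod 23); (10|23)=-1, (1|23)=+1; sign (−1)^1·-1^1·+1^1 = +1.
(a,b)_31: α=1, u≡16; β=1, v≡19 (mod 31); (16|31)=+1, (19|31)=+1; sign (−1)^1·+1^1·+1^1 = -1.
(a,b)_11: α=1, u≡7; β=1, v≡7 (mod 11); (7|11)=-1, (7|11)=-1; sign (−1)^1·-1^1·-1^1 = -1.
Ram(274505, 589087730) = {7, 11, 31, 37}; no ℚ_7-point on the conic.

[7, 11, 31, 37]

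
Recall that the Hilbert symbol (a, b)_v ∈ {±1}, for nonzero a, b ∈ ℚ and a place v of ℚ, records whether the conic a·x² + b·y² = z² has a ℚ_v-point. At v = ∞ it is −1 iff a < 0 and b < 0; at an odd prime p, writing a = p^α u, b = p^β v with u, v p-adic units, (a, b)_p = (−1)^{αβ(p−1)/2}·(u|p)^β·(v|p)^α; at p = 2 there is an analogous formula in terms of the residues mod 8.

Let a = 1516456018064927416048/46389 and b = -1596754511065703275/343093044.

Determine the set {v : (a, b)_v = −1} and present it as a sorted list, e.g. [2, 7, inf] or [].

(a, b) ≡ (51294243, -399) mod (ℚ^×)²; places V = {2, 3, 5, 7, 11, 13, 19, 29, 31, 41, 43, 47, ∞}.
(a,b)_2: α=4, β=-2; u≡3, v≡1 (mod 8); ε(u)ε(v)=1·0, αω(v)=4·0, βω(u)=-2·1; sum ≡ 0  ⇒  +1.
(a,b)_13: α=5, u≡1; β=2, v≡10 (mod 13); (1|13)=+1, (10|13)=+1; sign (−1)^0·+1^2·+1^5 = +1.
(a,b)_47: α=-2, u≡45; β=-2, v≡3 (mod 47); (45|47)=-1, (3|47)=+1; sign (−1)^0·-1^-2·+1^-2 = +1.
(a,b)_5: α=0, u≡2; β=2, v≡1 (mod 5); (2|5)=-1, (1|5)=+1; sign (−1)^0·-1^2·+1^0 = +1.
(a,b)_31: α=3, u≡8; β=2, v≡9 (mod 31); (8|31)=+1, (9|31)=+1; sign (−1)^0·+1^2·+1^3 = +1.
(a,b)_11: α=1, u≡9; β=4, v≡7 (mod 11); (9|11)=+1, (7|11)=-1; sign (−1)^0·+1^4·-1^1 = -1.
(a,b)_7: α=-1, u≡1; β=-1, v≡6 (mod 7); (1|7)=+1, (6|7)=-1; sign (−1)^1·+1^-1·-1^-1 = +1.
(a,b)_3: α=-1, u≡1; β=-1, v≡2 (mod 3); (1|3)=+1, (2|3)=-1; sign (−1)^1·+1^-1·-1^-1 = +1.
(a,b)_29: α=3, u≡5; β=2, v≡7 (mod 29); (5|29)=+1, (7|29)=+1; sign (−1)^0·+1^2·+1^3 = +1.
(a,b)_19: α=1, u≡4; β=1, v≡11 (mod 19); (4|19)=+1, (11|19)=+1; sign (−1)^1·+1^1·+1^1 = -1.
(a,b)_∞: sgn(51294243)=+, sgn(-399)=−, so +1.
(a,b)_43: α=0, u≡13; β=-2, v≡6 (mod 43); (13|43)=+1, (6|43)=+1; sign (−1)^0·+1^-2·+1^0 = +1.
(a,b)_41: α=2, u≡1; β=2, v≡26 (mod 41); (1|41)=+1, (26|41)=-1; sign (−1)^0·+1^2·-1^2 = +1.
Ram(51294243, -399) = {11, 19}; no ℚ_11-point on the conic.

[11, 19]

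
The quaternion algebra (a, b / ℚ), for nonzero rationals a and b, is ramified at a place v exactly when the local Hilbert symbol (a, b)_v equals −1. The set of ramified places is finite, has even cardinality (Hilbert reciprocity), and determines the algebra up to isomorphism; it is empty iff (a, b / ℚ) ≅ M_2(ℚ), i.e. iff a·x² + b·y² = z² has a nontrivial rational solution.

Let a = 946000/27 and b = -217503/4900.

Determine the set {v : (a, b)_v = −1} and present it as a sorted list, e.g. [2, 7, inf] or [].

[5, 43]

Mod squares: a ≡ 7095, b ≡ -143. Check v ∈ {∞, 2, 3, 5, 7, 11, 13, 43}.
v=7: a=7^0·(≡1), b=7^-2·(≡4) mod 7; (1|7)=+1, (4|7)=+1; (−1)^{0·-2·3}·(+1)^-2·(+1)^0 = +1.
v=43: a=43^1·(≡1), b=43^0·(≡26) mod 43; (1|43)=+1, (26|43)=-1; (−1)^{1·0·21}·(+1)^0·(-1)^1 = -1.
v=11: a=11^1·(≡7), b=11^1·(≡1) mod 11; (7|11)=-1, (1|11)=+1; (−1)^{1·1·5}·(-1)^1·(+1)^1 = +1.
v=∞: 7095 > 0 and -143 < 0  ⇒  (a,b)_∞ = +1.
v=5: a=5^3·(≡4), b=5^-2·(≡2) mod 5; (4|5)=+1, (2|5)=-1; (−1)^{3·-2·2}·(+1)^-2·(-1)^3 = -1.
v=2: v_2(a)=4, v_2(b)=-2; units ≡ 7, 1 (mod 8); ε·ε+αω+βω = 1·0+4·0+-2·0 ≡ 0  ⇒  (a,b)_2 = +1.
v=3: a=3^-3·(≡1), b=3^2·(≡1) mod 3; (1|3)=+1, (1|3)=+1; (−1)^{-3·2·1}·(+1)^2·(+1)^-3 = +1.
v=13: a=13^0·(≡3), b=13^3·(≡8) mod 13; (3|13)=+1, (8|13)=-1; (−1)^{0·3·6}·(+1)^3·(-1)^0 = +1.
|Ram(7095, -143)| = 2, even; anisotropic at {5, 43}.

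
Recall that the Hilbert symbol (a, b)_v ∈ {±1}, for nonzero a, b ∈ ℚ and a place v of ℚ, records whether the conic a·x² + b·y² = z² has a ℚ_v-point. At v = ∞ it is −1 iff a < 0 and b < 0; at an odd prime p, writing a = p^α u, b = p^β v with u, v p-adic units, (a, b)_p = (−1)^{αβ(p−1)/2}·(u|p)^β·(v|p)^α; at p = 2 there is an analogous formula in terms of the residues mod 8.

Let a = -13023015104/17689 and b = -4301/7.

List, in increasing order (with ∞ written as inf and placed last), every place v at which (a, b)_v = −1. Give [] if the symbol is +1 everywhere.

[7, 11, 17, inf]

(a, b) ≡ (-11, -30107) mod (ℚ^×)²; places V = {2, 7, 11, 17, 19, 23, ∞}.
(a,b)_19: α=-2, u≡18; β=0, v≡18 (mod 19); (18|19)=-1, (18|19)=-1; sign (−1)^0·-1^0·-1^-2 = +1.
(a,b)_17: α=2, u≡12; β=1, v≡10 (mod 17); (12|17)=-1, (10|17)=-1; sign (−1)^0·-1^1·-1^2 = -1.
(a,b)_∞: sgn(-11)=−, sgn(-30107)=−, so -1.
(a,b)_11: α=3, u≡6; β=1, v≡7 (mod 11); (6|11)=-1, (7|11)=-1; sign (−1)^1·-1^1·-1^3 = -1.
(a,b)_2: α=6, β=0; u≡5, v≡5 (mod 8); ε(u)ε(v)=0·0, αω(v)=6·1, βω(u)=0·1; sum ≡ 0  ⇒  +1.
(a,b)_7: α=-2, u≡5; β=-1, v≡4 (mod 7); (5|7)=-1, (4|7)=+1; sign (−1)^0·-1^-1·+1^-2 = -1.
(a,b)_23: α=2, u≡6; β=1, v≡16 (mod 23); (6|23)=+1, (16|23)=+1; sign (−1)^0·+1^1·+1^2 = +1.
Ram(-11, -30107) = {7, 11, 17, ∞}; no ℚ_7-point on the conic.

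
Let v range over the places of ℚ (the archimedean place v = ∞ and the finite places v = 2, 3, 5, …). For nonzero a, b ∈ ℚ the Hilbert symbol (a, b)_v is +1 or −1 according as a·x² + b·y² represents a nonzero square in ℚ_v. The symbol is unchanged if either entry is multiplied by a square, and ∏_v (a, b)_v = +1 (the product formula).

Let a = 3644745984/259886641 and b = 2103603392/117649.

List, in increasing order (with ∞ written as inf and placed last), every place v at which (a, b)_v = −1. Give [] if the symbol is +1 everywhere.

(a, b) ≡ (209, 323) mod (ℚ^×)²; places V = {2, 3, 7, 11, 17, 19, 29, 47, ∞}.
(a,b)_11: α=1, u≡6; β=2, v≡1 (mod 11); (6|11)=-1, (1|11)=+1; sign (−1)^0·-1^2·+1^1 = +1.
(a,b)_19: α=1, u≡1; β=1, v≡4 (mod 19); (1|19)=+1, (4|19)=+1; sign (−1)^1·+1^1·+1^1 = -1.
(a,b)_2: α=8, β=6; u≡1, v≡3 (mod 8); ε(u)ε(v)=0·1, αω(v)=8·1, βω(u)=6·0; sum ≡ 0  ⇒  +1.
(a,b)_∞: sgn(209)=+, sgn(323)=+, so +1.
(a,b)_47: α=-2, u≡17; β=0, v≡41 (mod 47); (17|47)=+1, (41|47)=-1; sign (−1)^0·+1^0·-1^-2 = +1.
(a,b)_29: α=2, u≡20; β=2, v≡28 (mod 29); (20|29)=+1, (28|29)=+1; sign (−1)^0·+1^2·+1^2 = +1.
(a,b)_3: α=4, u≡2; β=0, v≡2 (mod 3); (2|3)=-1, (2|3)=-1; sign (−1)^0·-1^0·-1^4 = +1.
(a,b)_7: α=-6, u≡3; β=-6, v≡2 (mod 7); (3|7)=-1, (2|7)=+1; sign (−1)^0·-1^-6·+1^-6 = +1.
(a,b)_17: α=0, u≡14; β=1, v≡16 (mod 17); (14|17)=-1, (16|17)=+1; sign (−1)^0·-1^1·+1^0 = -1.
|Ram(209, 323)| = 2, even; anisotropic at {17, 19}.

[17, 19]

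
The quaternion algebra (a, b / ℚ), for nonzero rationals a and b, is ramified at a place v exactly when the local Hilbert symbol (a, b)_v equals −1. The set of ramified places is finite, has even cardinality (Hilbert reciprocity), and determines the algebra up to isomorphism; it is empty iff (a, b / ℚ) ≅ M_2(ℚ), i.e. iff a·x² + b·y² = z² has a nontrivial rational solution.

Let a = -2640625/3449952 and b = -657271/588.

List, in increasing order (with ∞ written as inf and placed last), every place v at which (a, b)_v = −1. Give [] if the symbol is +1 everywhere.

[2, 3, 17, inf]

Mod squares: a ≡ -22, b ≡ -1173. Check v ∈ {∞, 2, 3, 5, 7, 11, 13, 17, 23, 41}.
v=∞: -22 < 0 and -1173 < 0  ⇒  (a,b)_∞ = -1.
v=17: a=17^0·(≡6), b=17^1·(≡8) mod 17; (6|17)=-1, (8|17)=+1; (−1)^{0·1·8}·(-1)^1·(+1)^0 = -1.
v=3: a=3^-4·(≡2), b=3^-1·(≡2) mod 3; (2|3)=-1, (2|3)=-1; (−1)^{-4·-1·1}·(-1)^-1·(-1)^-4 = -1.
v=11: a=11^-3·(≡5), b=11^0·(≡9) mod 11; (5|11)=+1, (9|11)=+1; (−1)^{-3·0·5}·(+1)^0·(+1)^-3 = +1.
v=13: a=13^2·(≡12), b=13^0·(≡3) mod 13; (12|13)=+1, (3|13)=+1; (−1)^{2·0·6}·(+1)^0·(+1)^2 = +1.
v=7: a=7^0·(≡3), b=7^-2·(≡3) mod 7; (3|7)=-1, (3|7)=-1; (−1)^{0·-2·3}·(-1)^-2·(-1)^0 = +1.
v=41: a=41^0·(≡3), b=41^2·(≡16) mod 41; (3|41)=-1, (16|41)=+1; (−1)^{0·2·20}·(-1)^2·(+1)^0 = +1.
v=23: a=23^0·(≡9), b=23^1·(≡8) mod 23; (9|23)=+1, (8|23)=+1; (−1)^{0·1·11}·(+1)^1·(+1)^0 = +1.
v=2: v_2(a)=-5, v_2(b)=-2; units ≡ 5, 3 (mod 8); ε·ε+αω+βω = 0·1+-5·1+-2·1 ≡ 1  ⇒  (a,b)_2 = -1.
v=5: a=5^6·(≡3), b=5^0·(≡3) mod 5; (3|5)=-1, (3|5)=-1; (−1)^{6·0·2}·(-1)^0·(-1)^6 = +1.
(-22, -1173 / ℚ) ramifies at {2, 3, 17, ∞}: a division algebra.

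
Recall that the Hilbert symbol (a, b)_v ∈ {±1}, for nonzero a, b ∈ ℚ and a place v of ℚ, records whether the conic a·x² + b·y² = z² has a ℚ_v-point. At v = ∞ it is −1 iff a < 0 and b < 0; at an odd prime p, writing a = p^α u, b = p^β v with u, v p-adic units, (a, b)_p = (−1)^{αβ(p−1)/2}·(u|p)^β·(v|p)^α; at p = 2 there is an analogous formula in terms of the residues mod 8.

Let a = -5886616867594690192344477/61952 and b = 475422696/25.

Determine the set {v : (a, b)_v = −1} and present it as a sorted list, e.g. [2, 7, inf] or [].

Mod squares: a ≡ -874, b ≡ 29946. Check v ∈ {∞, 2, 3, 5, 7, 11, 19, 23, 31}.
v=∞: -874 < 0 and 29946 > 0  ⇒  (a,b)_∞ = +1.
v=31: a=31^4·(≡28), b=31^1·(≡7) mod 31; (28|31)=+1, (7|31)=+1; (−1)^{4·1·15}·(+1)^1·(+1)^4 = +1.
v=19: a=19^1·(≡4), b=19^0·(≡10) mod 19; (4|19)=+1, (10|19)=-1; (−1)^{1·0·9}·(+1)^0·(-1)^1 = -1.
v=5: a=5^0·(≡4), b=5^-2·(≡1) mod 5; (4|5)=+1, (1|5)=+1; (−1)^{0·-2·2}·(+1)^-2·(+1)^0 = +1.
v=23: a=23^3·(≡3), b=23^1·(≡19) mod 23; (3|23)=+1, (19|23)=-1; (−1)^{3·1·11}·(+1)^1·(-1)^3 = +1.
v=3: a=3^14·(≡2), b=3^5·(≡1) mod 3; (2|3)=-1, (1|3)=+1; (−1)^{14·5·1}·(-1)^5·(+1)^14 = -1.
v=11: a=11^-2·(≡2), b=11^0·(≡4) mod 11; (2|11)=-1, (4|11)=+1; (−1)^{-2·0·5}·(-1)^0·(+1)^-2 = +1.
v=2: v_2(a)=-9, v_2(b)=3; units ≡ 3, 5 (mod 8); ε·ε+αω+βω = 1·0+-9·1+3·1 ≡ 0  ⇒  (a,b)_2 = +1.
v=7: a=7^8·(≡1), b=7^3·(≡4) mod 7; (1|7)=+1, (4|7)=+1; (−1)^{8·3·3}·(+1)^3·(+1)^8 = +1.
Ram(-874, 29946) = {3, 19}; no ℚ_3-point on the conic.

[3, 19]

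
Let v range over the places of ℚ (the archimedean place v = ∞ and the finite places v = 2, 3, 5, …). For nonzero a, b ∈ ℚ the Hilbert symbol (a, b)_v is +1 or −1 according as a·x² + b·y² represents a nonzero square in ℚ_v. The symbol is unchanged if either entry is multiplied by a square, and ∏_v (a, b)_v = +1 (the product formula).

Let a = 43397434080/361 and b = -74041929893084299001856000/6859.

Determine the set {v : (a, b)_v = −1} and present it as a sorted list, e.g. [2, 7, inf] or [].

[5, 7, 13, 17]

Mod squares: a ≡ 50830, b ≡ -260015. Check v ∈ {∞, 2, 3, 5, 7, 11, 13, 17, 19, 23}.
v=∞: 50830 > 0 and -260015 < 0  ⇒  (a,b)_∞ = +1.
v=3: a=3^2·(≡1), b=3^2·(≡1) mod 3; (1|3)=+1, (1|3)=+1; (−1)^{2·2·1}·(+1)^2·(+1)^2 = +1.
v=23: a=23^1·(≡2), b=23^3·(≡7) mod 23; (2|23)=+1, (7|23)=-1; (−1)^{1·3·11}·(+1)^3·(-1)^1 = +1.
v=19: a=19^-2·(≡17), b=19^-3·(≡18) mod 19; (17|19)=+1, (18|19)=-1; (−1)^{-2·-3·9}·(+1)^-3·(-1)^-2 = +1.
v=11: a=11^2·(≡8), b=11^2·(≡9) mod 11; (8|11)=-1, (9|11)=+1; (−1)^{2·2·5}·(-1)^2·(+1)^2 = +1.
v=13: a=13^1·(≡1), b=13^4·(≡2) mod 13; (1|13)=+1, (2|13)=-1; (−1)^{1·4·6}·(+1)^4·(-1)^1 = -1.
v=5: a=5^1·(≡1), b=5^3·(≡3) mod 5; (1|5)=+1, (3|5)=-1; (−1)^{1·3·2}·(+1)^3·(-1)^1 = -1.
v=7: a=7^2·(≡6), b=7^3·(≡4) mod 7; (6|7)=-1, (4|7)=+1; (−1)^{2·3·3}·(-1)^3·(+1)^2 = -1.
v=2: v_2(a)=5, v_2(b)=28; units ≡ 7, 1 (mod 8); ε·ε+αω+βω = 1·0+5·0+28·0 ≡ 0  ⇒  (a,b)_2 = +1.
v=17: a=17^1·(≡16), b=17^1·(≡10) mod 17; (16|17)=+1, (10|17)=-1; (−1)^{1·1·8}·(+1)^1·(-1)^1 = -1.
Ram(50830, -260015) = {5, 7, 13, 17}; no ℚ_5-point on the conic.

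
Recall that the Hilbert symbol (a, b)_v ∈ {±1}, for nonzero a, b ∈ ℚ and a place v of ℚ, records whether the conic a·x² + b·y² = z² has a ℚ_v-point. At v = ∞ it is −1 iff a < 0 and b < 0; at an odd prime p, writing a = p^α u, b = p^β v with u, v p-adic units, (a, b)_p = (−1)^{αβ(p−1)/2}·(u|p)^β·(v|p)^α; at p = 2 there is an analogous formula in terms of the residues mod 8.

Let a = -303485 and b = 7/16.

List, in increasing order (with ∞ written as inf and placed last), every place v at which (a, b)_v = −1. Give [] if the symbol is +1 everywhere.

[2, 5, 13, 23]

(a, b) ≡ (-303485, 7) mod (ℚ^×)²; places V = {2, 5, 7, 13, 23, 29, ∞}.
(a,b)_13: α=1, u≡3; β=0, v≡11 (mod 13); (3|13)=+1, (11|13)=-1; sign (−1)^0·+1^0·-1^1 = -1.
(a,b)_7: α=1, u≡3; β=1, v≡4 (mod 7); (3|7)=-1, (4|7)=+1; sign (−1)^1·-1^1·+1^1 = +1.
(a,b)_23: α=1, u≡7; β=0, v≡22 (mod 23); (7|23)=-1, (22|23)=-1; sign (−1)^0·-1^0·-1^1 = -1.
(a,b)_29: α=1, u≡4; β=0, v≡24 (mod 29); (4|29)=+1, (24|29)=+1; sign (−1)^0·+1^0·+1^1 = +1.
(a,b)_2: α=0, β=-4; u≡3, v≡7 (mod 8); ε(u)ε(v)=1·1, αω(v)=0·0, βω(u)=-4·1; sum ≡ 1  ⇒  -1.
(a,b)_∞: sgn(-303485)=−, sgn(7)=+, so +1.
(a,b)_5: α=1, u≡3; β=0, v≡2 (mod 5); (3|5)=-1, (2|5)=-1; sign (−1)^0·-1^0·-1^1 = -1.
(-303485, 7 / ℚ) ramifies at {2, 5, 13, 23}: a division algebra.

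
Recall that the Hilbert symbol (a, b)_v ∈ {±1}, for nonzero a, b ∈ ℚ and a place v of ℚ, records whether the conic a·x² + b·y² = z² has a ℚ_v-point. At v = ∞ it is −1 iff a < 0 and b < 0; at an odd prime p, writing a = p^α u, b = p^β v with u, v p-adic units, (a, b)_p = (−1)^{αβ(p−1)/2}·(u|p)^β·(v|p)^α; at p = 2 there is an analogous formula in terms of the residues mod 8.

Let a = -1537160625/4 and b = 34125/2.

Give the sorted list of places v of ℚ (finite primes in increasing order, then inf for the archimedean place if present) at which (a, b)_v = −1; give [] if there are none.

Mod squares: a ≡ -33, b ≡ 2730. Check v ∈ {∞, 2, 3, 5, 7, 11, 13}.
v=7: a=7^2·(≡2), b=7^1·(≡5) mod 7; (2|7)=+1, (5|7)=-1; (−1)^{2·1·3}·(+1)^1·(-1)^2 = +1.
v=2: v_2(a)=-2, v_2(b)=-1; units ≡ 7, 5 (mod 8); ε·ε+αω+βω = 1·0+-2·1+-1·0 ≡ 0  ⇒  (a,b)_2 = +1.
v=∞: -33 < 0 and 2730 > 0  ⇒  (a,b)_∞ = +1.
v=3: a=3^3·(≡1), b=3^1·(≡1) mod 3; (1|3)=+1, (1|3)=+1; (−1)^{3·1·1}·(+1)^1·(+1)^3 = -1.
v=13: a=13^2·(≡5), b=13^1·(≡6) mod 13; (5|13)=-1, (6|13)=-1; (−1)^{2·1·6}·(-1)^1·(-1)^2 = -1.
v=5: a=5^4·(≡2), b=5^3·(≡4) mod 5; (2|5)=-1, (4|5)=+1; (−1)^{4·3·2}·(-1)^3·(+1)^4 = -1.
v=11: a=11^1·(≡6), b=11^0·(≡7) mod 11; (6|11)=-1, (7|11)=-1; (−1)^{1·0·5}·(-1)^0·(-1)^1 = -1.
|Ram(-33, 2730)| = 4, even; anisotropic at {3, 5, 11, 13}.

[3, 5, 11, 13]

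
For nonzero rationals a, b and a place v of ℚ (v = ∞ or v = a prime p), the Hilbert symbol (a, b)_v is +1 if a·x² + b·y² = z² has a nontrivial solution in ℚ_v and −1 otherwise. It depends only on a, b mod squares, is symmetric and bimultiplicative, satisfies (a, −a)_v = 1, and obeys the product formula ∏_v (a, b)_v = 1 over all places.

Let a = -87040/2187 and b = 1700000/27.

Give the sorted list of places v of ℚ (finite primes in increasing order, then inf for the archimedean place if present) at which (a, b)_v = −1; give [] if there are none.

[3, 5]

(a, b) ≡ (-255, 510) mod (ℚ^×)²; places V = {2, 3, 5, 17, ∞}.
(a,b)_5: α=1, u≡1; β=5, v≡2 (mod 5); (1|5)=+1, (2|5)=-1; sign (−1)^0·+1^5·-1^1 = -1.
(a,b)_∞: sgn(-255)=−, sgn(510)=+, so +1.
(a,b)_2: α=10, β=5; u≡1, v≡7 (mod 8); ε(u)ε(v)=0·1, αω(v)=10·0, βω(u)=5·0; sum ≡ 0  ⇒  +1.
(a,b)_17: α=1, u≡9; β=1, v≡4 (mod 17); (9|17)=+1, (4|17)=+1; sign (−1)^0·+1^1·+1^1 = +1.
(a,b)_3: α=-7, u≡2; β=-3, v≡2 (mod 3); (2|3)=-1, (2|3)=-1; sign (−1)^1·-1^-3·-1^-7 = -1.
Ram(-255, 510) = {3, 5}; no ℚ_3-point on the conic.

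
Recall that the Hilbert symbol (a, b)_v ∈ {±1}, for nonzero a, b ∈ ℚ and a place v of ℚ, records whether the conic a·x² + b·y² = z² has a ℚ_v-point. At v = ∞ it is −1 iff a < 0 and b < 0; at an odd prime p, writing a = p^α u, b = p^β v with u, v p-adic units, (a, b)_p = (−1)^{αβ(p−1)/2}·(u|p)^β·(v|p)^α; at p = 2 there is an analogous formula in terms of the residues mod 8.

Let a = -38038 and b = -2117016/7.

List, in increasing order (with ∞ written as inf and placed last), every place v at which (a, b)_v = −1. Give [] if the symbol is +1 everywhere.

(a, b) ≡ (-38038, -42) mod (ℚ^×)²; places V = {2, 3, 7, 11, 13, 19, ∞}.
(a,b)_3: α=0, u≡2; β=7, v≡1 (mod 3); (2|3)=-1, (1|3)=+1; sign (−1)^0·-1^7·+1^0 = -1.
(a,b)_2: α=1, β=3; u≡5, v≡3 (mod 8); ε(u)ε(v)=0·1, αω(v)=1·1, βω(u)=3·1; sum ≡ 0  ⇒  +1.
(a,b)_7: α=1, u≡5; β=-1, v≡1 (mod 7); (5|7)=-1, (1|7)=+1; sign (−1)^1·-1^-1·+1^1 = +1.
(a,b)_∞: sgn(-38038)=−, sgn(-42)=−, so -1.
(a,b)_19: α=1, u≡12; β=0, v≡3 (mod 19); (12|19)=-1, (3|19)=-1; sign (−1)^0·-1^0·-1^1 = -1.
(a,b)_13: α=1, u≡12; β=0, v≡3 (mod 13); (12|13)=+1, (3|13)=+1; sign (−1)^0·+1^0·+1^1 = +1.
(a,b)_11: α=1, u≡7; β=2, v≡7 (mod 11); (7|11)=-1, (7|11)=-1; sign (−1)^0·-1^2·-1^1 = -1.
(-38038, -42 / ℚ) ramifies at {3, 11, 19, ∞}: a division algebra.

[3, 11, 19, inf]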